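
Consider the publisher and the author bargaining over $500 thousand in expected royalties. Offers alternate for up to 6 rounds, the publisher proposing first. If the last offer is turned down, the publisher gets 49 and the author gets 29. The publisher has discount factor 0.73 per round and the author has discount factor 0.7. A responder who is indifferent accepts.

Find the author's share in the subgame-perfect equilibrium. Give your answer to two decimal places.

Round 6 (the author proposes): the publisher gets 49 if talks fail, so the author offers 49 and keeps 451.
Round 5 (the publisher proposes): the author can get 451 next round, worth 0.7 × 451 = 315.7 now, so the publisher offers 315.7, keeping 184.3.
Round 4 (the author proposes): the publisher can get 184.3 next round, worth 0.73 × 184.3 = 134.539 now, so the author offers 134.539, keeping 365.461.
Round 3 (the publisher proposes): the author can get 365.461 next round, worth 0.7 × 365.461 = 255.8227 now, so the publisher offers 255.8227, keeping 244.1773.
Round 2 (the author proposes): the publisher can get 244.1773 next round, worth 0.73 × 244.1773 = 178.249429 now; the author offers that and keeps 321.750571.
Round 1 (the publisher proposes): the author can get 321.750571 next round, worth 0.7 × 321.750571 = 225.2253997 now, so the publisher offers 225.2253997, keeping 274.7746003.

225.23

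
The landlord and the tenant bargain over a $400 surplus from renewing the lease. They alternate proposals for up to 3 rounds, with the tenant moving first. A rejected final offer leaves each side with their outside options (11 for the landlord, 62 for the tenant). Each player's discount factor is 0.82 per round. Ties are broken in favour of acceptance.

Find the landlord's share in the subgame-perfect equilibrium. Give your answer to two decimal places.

66.44

Solve by backward induction from round 3.
Round 3 (the tenant proposes): the landlord gets 11 if talks fail, so the tenant offers 11 and keeps 389.
Round 2 (the landlord proposes): the tenant can get 389 next round, worth 0.82 × 389 = 318.98 now; the landlord offers that and keeps 81.02.
Round 1 (the tenant proposes): the landlord can get 81.02 next round, worth 0.82 × 81.02 = 66.4364 now; the tenant offers that and keeps 333.5636.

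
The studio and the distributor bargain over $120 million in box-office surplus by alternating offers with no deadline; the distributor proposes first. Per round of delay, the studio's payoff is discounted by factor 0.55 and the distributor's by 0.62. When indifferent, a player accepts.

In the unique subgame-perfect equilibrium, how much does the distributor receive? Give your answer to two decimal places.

Let x be the distributor's share when the distributor proposes and y be the studio's share when the studio proposes.
The studio accepts iff offered ≥ 0.55·y, so x = 120 − 0.55y. Symmetrically y = 120 − 0.62x.
Substituting: x = 120 − 0.55(120 − 0.62x), giving x(1 − 0.62·0.55) = 120(1 − 0.55).
So x = 120 × 0.45 / 0.659 ≈ 81.9423, and the studio receives 120 − x ≈ 38.0577.

81.94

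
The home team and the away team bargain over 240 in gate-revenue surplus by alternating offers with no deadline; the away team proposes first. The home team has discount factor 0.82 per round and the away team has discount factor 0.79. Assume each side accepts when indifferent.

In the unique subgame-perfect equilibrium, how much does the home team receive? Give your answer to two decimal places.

117.34

In a stationary SPE each proposer offers the other exactly their discounted continuation value.
If the away team keeps x when proposing and the home team keeps y when proposing, then x = 240 − 0.82y and y = 240 − 0.79x.
Solving: x = 240(1 − 0.82) / (1 − 0.79·0.82) = 43.2 / 0.3522 ≈ 122.6576.
The home team gets 240 − 122.6576 ≈ 117.3424.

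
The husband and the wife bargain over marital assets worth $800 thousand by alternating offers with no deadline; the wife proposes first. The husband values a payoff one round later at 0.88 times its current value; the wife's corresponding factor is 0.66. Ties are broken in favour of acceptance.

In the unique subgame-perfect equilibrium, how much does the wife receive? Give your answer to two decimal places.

229.01

In a stationary SPE each proposer offers the other exactly their discounted continuation value.
If the wife keeps x when proposing and the husband keeps y when proposing, then x = 800 − 0.88y and y = 800 − 0.66x.
Solving: x = 800(1 − 0.88) / (1 − 0.66·0.88) = 96 / 0.4192 ≈ 229.0076.
The husband gets 800 − 229.0076 ≈ 570.9924.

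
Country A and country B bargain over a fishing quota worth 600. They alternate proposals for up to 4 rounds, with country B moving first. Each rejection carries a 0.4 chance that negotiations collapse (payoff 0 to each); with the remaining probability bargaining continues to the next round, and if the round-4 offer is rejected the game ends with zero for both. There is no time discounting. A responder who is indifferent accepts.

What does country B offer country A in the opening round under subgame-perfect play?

Round 4 (country A proposes): rejection yields 0 for country B; country A offers 0 and keeps 600.
Round 3 (country B proposes): rejecting gives country A an expected 0.6 × 600 = 360, so country B offers 360, keeping 240.
Round 2 (country A proposes): rejecting gives country B an expected 0.6 × 240 = 144, so country A offers 144, keeping 456.
Round 1 (country B proposes): rejecting gives country A an expected 0.6 × 456 = 273.6, so country B offers 273.6, keeping 326.4.

273.6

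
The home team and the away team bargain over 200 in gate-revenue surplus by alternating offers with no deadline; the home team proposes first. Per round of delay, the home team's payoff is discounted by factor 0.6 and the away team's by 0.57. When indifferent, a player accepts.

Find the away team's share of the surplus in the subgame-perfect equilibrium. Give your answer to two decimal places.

69.30

In a stationary SPE each proposer offers the other exactly their discounted continuation value.
If the home team keeps x when proposing and the away team keeps y when proposing, then x = 200 − 0.57y and y = 200 − 0.6x.
Solving: x = 200(1 − 0.57) / (1 − 0.6·0.57) = 86 / 0.658 ≈ 130.6991.
The away team gets 200 − 130.6991 ≈ 69.3009.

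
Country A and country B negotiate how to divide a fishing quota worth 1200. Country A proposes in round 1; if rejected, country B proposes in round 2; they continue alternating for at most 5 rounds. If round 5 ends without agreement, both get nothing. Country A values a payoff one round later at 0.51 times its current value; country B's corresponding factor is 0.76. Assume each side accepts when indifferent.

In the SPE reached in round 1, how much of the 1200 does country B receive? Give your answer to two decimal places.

620.09

Solve by backward induction from round 5.
Round 5 (country A proposes): country B will accept anything ≥ 0, so country A offers 0 and keeps 1200.
Round 4 (country B proposes): country A can get 1200 next round, worth 0.51 × 1200 = 612 now; country B offers that and keeps 588.
Round 3 (country A proposes): country B can get 588 next round, worth 0.76 × 588 = 446.88 now. Country A offers 446.88 and keeps 1200 − 446.88 = 753.12.
Round 2 (country B proposes): country A can get 753.12 next round, worth 0.51 × 753.12 = 384.0912 now, so country B offers 384.0912, keeping 815.9088.
Round 1 (country A proposes): country B can get 815.9088 next round, worth 0.76 × 815.9088 = 620.090688 now, so country A offers 620.090688, keeping 579.909312.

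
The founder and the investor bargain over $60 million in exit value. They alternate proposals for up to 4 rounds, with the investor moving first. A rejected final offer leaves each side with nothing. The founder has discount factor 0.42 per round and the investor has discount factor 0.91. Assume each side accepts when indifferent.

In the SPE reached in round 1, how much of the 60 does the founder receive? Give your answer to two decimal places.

11.90

Round 4 (the founder proposes): the investor will accept anything ≥ 0, so the founder offers 0 and keeps 60.
Round 3 (the investor proposes): the founder can get 60 next round, worth 0.42 × 60 = 25.2 now, so the investor offers 25.2, keeping 34.8.
Round 2 (the founder proposes): the investor can get 34.8 next round, worth 0.91 × 34.8 = 31.668 now. The founder offers 31.668 and keeps 60 − 31.668 = 28.332.
Round 1 (the investor proposes): the founder can get 28.332 next round, worth 0.42 × 28.332 = 11.89944 now, so the investor offers 11.89944, keeping 48.10056.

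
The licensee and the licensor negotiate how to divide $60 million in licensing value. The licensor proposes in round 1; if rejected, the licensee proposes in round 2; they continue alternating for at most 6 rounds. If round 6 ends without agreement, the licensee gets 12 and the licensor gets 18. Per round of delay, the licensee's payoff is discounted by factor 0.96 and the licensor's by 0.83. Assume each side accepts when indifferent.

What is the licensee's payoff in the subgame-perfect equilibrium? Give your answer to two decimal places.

43.19

Solve by backward induction from round 6.
Round 6 (the licensee proposes): the licensor gets 18 if talks fail, so the licensee offers 18 and keeps 42.
Round 5 (the licensor proposes): the licensee can get 42 next round, worth 0.96 × 42 = 40.32 now; the licensor offers that and keeps 19.68.
Round 4 (the licensee proposes): the licensor can get 19.68 next round, worth 0.83 × 19.68 = 16.3344 now. The licensee offers 16.3344 and keeps 60 − 16.3344 = 43.6656.
Round 3 (the licensor proposes): the licensee can get 43.6656 next round, worth 0.96 × 43.6656 = 41.918976 now; the licensor offers that and keeps 18.081024.
Round 2 (the licensee proposes): the licensor can get 18.081024 next round, worth 0.83 × 18.081024 = 15.00724992 now, so the licensee offers 15.00724992, keeping 44.99275008.
Round 1 (the licensor proposes): the licensee can get 44.99275008 next round, worth 0.96 × 44.99275008 = 43.1930400768 now, so the licensor offers 43.1930400768, keeping 16.8069599232.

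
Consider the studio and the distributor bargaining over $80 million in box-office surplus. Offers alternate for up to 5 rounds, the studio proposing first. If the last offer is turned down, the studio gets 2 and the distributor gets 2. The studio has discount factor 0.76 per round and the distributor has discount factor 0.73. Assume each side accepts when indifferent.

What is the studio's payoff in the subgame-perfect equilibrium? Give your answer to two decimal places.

57.59

Solve by backward induction from round 5.
Round 5 (the studio proposes): the distributor gets 2 if talks fail, so the studio offers 2 and keeps 78.
Round 4 (the distributor proposes): the studio can get 78 next round, worth 0.76 × 78 = 59.28 now; the distributor offers that and keeps 20.72.
Round 3 (the studio proposes): the distributor can get 20.72 next round, worth 0.73 × 20.72 = 15.1256 now, so the studio offers 15.1256, keeping 64.8744.
Round 2 (the distributor proposes): the studio can get 64.8744 next round, worth 0.76 × 64.8744 = 49.304544 now; the distributor offers that and keeps 30.695456.
Round 1 (the studio proposes): the distributor can get 30.695456 next round, worth 0.73 × 30.695456 = 22.40768288 now; the studio offers that and keeps 57.59231712.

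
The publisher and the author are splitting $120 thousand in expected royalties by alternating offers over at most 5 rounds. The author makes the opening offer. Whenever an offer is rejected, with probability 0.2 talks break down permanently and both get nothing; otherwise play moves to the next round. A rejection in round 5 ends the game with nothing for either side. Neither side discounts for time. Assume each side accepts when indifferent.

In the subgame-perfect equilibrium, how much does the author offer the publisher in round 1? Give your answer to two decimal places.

31.49

By backward induction:
Round 5 (the author proposes): rejection yields 0 for the publisher; the author offers 0 and keeps 120.
Round 4 (the publisher proposes): rejecting gives the author an expected 0.8 × 120 = 96; the publisher offers that and keeps 24.
Round 3 (the author proposes): rejecting gives the publisher an expected 0.8 × 24 = 19.2. The author offers 19.2 and keeps 120 − 19.2 = 100.8.
Round 2 (the publisher proposes): rejecting gives the author an expected 0.8 × 100.8 = 80.64, so the publisher offers 80.64, keeping 39.36.
Round 1 (the author proposes): rejecting gives the publisher an expected 0.8 × 39.36 = 31.488; the author offers that and keeps 88.512.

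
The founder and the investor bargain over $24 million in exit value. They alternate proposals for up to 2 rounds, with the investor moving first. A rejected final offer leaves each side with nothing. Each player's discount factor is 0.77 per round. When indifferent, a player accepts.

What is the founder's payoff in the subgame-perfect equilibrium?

Round 2 (the founder proposes): rejection yields 0 for the investor; the founder offers 0 and keeps 24.
Round 1 (the investor proposes): the founder can get 24 next round, worth 0.77 × 24 = 18.48 now; the investor offers that and keeps 5.52.

18.48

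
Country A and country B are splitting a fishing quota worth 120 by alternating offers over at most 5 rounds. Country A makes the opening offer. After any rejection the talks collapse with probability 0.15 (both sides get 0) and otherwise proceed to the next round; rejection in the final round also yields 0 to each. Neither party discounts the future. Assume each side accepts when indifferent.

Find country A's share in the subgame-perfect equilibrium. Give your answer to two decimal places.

93.65

Round 5 (country A proposes): country B will accept anything ≥ 0, so country A offers 0 and keeps 120.
Round 4 (country B proposes): rejecting gives country A an expected 0.85 × 120 = 102; country B offers that and keeps 18.
Round 3 (country A proposes): rejecting gives country B an expected 0.85 × 18 = 15.3; country A offers that and keeps 104.7.
Round 2 (country B proposes): rejecting gives country A an expected 0.85 × 104.7 = 88.995, so country B offers 88.995, keeping 31.005.
Round 1 (country A proposes): rejecting gives country B an expected 0.85 × 31.005 = 26.35425. Country A offers 26.35425 and keeps 120 − 26.35425 = 93.64575.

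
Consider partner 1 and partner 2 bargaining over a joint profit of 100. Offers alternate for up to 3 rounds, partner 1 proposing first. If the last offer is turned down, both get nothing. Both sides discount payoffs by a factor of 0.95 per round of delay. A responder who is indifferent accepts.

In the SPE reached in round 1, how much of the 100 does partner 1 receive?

95.25

Work backward from the last round.
Round 3 (partner 1 proposes): partner 2 will accept anything ≥ 0, so partner 1 offers 0 and keeps 100.
Round 2 (partner 2 proposes): partner 1 can get 100 next round, worth 0.95 × 100 = 95 now, so partner 2 offers 95, keeping 5.
Round 1 (partner 1 proposes): partner 2 can get 5 next round, worth 0.95 × 5 = 4.75 now; partner 1 offers that and keeps 95.25.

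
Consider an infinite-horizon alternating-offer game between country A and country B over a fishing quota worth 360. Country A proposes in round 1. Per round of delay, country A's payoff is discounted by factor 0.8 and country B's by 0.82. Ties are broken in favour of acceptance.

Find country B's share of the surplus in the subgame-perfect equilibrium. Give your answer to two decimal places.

In a stationary SPE each proposer offers the other exactly their discounted continuation value.
If country A keeps x when proposing and country B keeps y when proposing, then x = 360 − 0.82y and y = 360 − 0.8x.
Solving: x = 360(1 − 0.82) / (1 − 0.8·0.82) = 64.8 / 0.344 ≈ 188.3721.
Country B gets 360 − 188.3721 ≈ 171.6279.

171.63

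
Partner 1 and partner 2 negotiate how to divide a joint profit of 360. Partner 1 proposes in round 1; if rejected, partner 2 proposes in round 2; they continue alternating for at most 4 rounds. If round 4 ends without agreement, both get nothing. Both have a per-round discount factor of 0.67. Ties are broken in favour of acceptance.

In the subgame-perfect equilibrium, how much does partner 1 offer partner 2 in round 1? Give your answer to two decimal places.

187.87

Round 4 (partner 2 proposes): partner 1 will accept anything ≥ 0, so partner 2 offers 0 and keeps 360.
Round 3 (partner 1 proposes): partner 2 can get 360 next round, worth 0.67 × 360 = 241.2 now; partner 1 offers that and keeps 118.8.
Round 2 (partner 2 proposes): partner 1 can get 118.8 next round, worth 0.67 × 118.8 = 79.596 now; partner 2 offers that and keeps 280.404.
Round 1 (partner 1 proposes): partner 2 can get 280.404 next round, worth 0.67 × 280.404 = 187.87068 now. Partner 1 offers 187.87068 and keeps 360 − 187.87068 = 172.12932.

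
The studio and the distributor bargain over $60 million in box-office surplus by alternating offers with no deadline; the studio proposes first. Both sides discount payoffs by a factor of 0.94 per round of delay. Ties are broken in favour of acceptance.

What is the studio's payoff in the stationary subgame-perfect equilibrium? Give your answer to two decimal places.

30.93

In a stationary SPE each proposer offers the other exactly their discounted continuation value.
If the studio keeps x when proposing and the distributor keeps y when proposing, then x = 60 − 0.94y and y = 60 − 0.94x.
Solving: x = 60(1 − 0.94) / (1 − 0.94·0.94) = 3.6 / 0.1164 ≈ 30.9278.
The distributor gets 60 − 30.9278 ≈ 29.0722.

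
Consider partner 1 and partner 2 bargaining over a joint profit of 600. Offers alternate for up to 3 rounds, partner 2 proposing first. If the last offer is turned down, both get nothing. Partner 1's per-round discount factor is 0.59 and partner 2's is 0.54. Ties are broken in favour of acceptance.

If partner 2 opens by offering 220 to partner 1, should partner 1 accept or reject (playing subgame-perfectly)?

Round 3 (partner 2 proposes): rejection yields 0 for partner 1; partner 2 offers 0 and keeps 600.
Round 2 (partner 1 proposes): partner 2 can get 600 next round, worth 0.54 × 600 = 324 now, so partner 1 offers 324, keeping 276.
So by rejecting in round 1, partner 1 gets 276 next round, worth 0.59 × 276 = 162.84 now.
Offer 220 ≥ 162.84, so partner 1 accepts.

Accept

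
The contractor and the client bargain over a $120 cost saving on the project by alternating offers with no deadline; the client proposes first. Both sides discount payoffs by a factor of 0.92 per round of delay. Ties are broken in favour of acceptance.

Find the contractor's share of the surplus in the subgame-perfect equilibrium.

57.5

In a stationary SPE each proposer offers the other exactly their discounted continuation value.
If the client keeps x when proposing and the contractor keeps y when proposing, then x = 120 − 0.92y and y = 120 − 0.92x.
Solving: x = 120(1 − 0.92) / (1 − 0.92·0.92) = 9.6 / 0.1536 = 62.5.
The contractor gets 120 − 62.5 = 57.5.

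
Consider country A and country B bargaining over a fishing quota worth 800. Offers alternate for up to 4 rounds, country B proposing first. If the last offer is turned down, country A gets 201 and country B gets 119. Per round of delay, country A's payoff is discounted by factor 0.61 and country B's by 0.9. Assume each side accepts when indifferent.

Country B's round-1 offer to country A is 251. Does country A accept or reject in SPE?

Work out country A's continuation value if the offer is rejected.
Round 4 (country A proposes): country B gets 119 if talks fail, so country A offers 119 and keeps 681.
Round 3 (country B proposes): country A can get 681 next round, worth 0.61 × 681 = 415.41 now. Country B offers 415.41 and keeps 800 − 415.41 = 384.59.
Round 2 (country A proposes): country B can get 384.59 next round, worth 0.9 × 384.59 = 346.131 now, so country A offers 346.131, keeping 453.869.
So by rejecting in round 1, country A gets 453.869 next round, worth 0.61 × 453.869 = 276.86009 now.
Offer 251 < 276.86009, so country A rejects.

Reject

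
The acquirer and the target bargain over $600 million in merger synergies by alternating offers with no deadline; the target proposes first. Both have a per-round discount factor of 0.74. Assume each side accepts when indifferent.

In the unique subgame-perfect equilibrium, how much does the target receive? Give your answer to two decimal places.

344.83

When the target proposes, the acquirer accepts any offer worth at least 0.74 times what the acquirer would get by proposing next round; and vice versa.
This gives x = 600 − 0.74y and y = 600 − 0.74x, where x and y are each side's share when it proposes.
Hence (1 − 0.74·0.74)x = 600(1 − 0.74), i.e. 0.4524·x = 156.
x ≈ 344.8276; the acquirer's share is 600 − x ≈ 255.1724.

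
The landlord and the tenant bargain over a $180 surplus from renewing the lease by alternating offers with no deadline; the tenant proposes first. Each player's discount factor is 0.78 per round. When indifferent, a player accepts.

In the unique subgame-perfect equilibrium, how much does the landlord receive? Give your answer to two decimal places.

78.88

When the tenant proposes, the landlord accepts any offer worth at least 0.78 times what the landlord would get by proposing next round; and vice versa.
This gives x = 180 − 0.78y and y = 180 − 0.78x, where x and y are each side's share when it proposes.
Hence (1 − 0.78·0.78)x = 180(1 − 0.78), i.e. 0.3916·x = 39.6.
x ≈ 101.1236; the landlord's share is 180 − x ≈ 78.8764.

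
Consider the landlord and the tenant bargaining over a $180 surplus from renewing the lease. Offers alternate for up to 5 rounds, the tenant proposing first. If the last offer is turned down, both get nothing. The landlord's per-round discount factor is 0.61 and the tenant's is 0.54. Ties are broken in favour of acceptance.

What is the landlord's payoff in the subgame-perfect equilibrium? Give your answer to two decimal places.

Round 5 (the tenant proposes): rejection yields 0 for the landlord; the tenant offers 0 and keeps 180.
Round 4 (the landlord proposes): the tenant can get 180 next round, worth 0.54 × 180 = 97.2 now; the landlord offers that and keeps 82.8.
Round 3 (the tenant proposes): the landlord can get 82.8 next round, worth 0.61 × 82.8 = 50.508 now. The tenant offers 50.508 and keeps 180 − 50.508 = 129.492.
Round 2 (the landlord proposes): the tenant can get 129.492 next round, worth 0.54 × 129.492 = 69.92568 now, so the landlord offers 69.92568, keeping 110.07432.
Round 1 (the tenant proposes): the landlord can get 110.07432 next round, worth 0.61 × 110.07432 = 67.1453352 now. The tenant offers 67.1453352 and keeps 180 − 67.1453352 = 112.8546648.

67.15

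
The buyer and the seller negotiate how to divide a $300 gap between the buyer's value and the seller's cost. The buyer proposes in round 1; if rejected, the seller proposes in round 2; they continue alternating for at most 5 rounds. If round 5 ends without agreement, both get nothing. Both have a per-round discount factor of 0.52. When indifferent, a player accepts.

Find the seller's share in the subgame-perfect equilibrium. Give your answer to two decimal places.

Round 5 (the buyer proposes): rejection yields 0 for the seller; the buyer offers 0 and keeps 300.
Round 4 (the seller proposes): the buyer can get 300 next round, worth 0.52 × 300 = 156 now. The seller offers 156 and keeps 300 − 156 = 144.
Round 3 (the buyer proposes): the seller can get 144 next round, worth 0.52 × 144 = 74.88 now. The buyer offers 74.88 and keeps 300 − 74.88 = 225.12.
Round 2 (the seller proposes): the buyer can get 225.12 next round, worth 0.52 × 225.12 = 117.0624 now. The seller offers 117.0624 and keeps 300 − 117.0624 = 182.9376.
Round 1 (the buyer proposes): the seller can get 182.9376 next round, worth 0.52 × 182.9376 = 95.127552 now, so the buyer offers 95.127552, keeping 204.872448.

95.13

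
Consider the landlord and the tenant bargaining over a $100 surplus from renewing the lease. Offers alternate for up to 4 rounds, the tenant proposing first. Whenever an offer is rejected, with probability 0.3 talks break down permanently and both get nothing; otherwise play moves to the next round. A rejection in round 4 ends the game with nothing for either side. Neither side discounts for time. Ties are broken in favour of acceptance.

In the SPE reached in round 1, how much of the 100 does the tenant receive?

44.7

Round 4 (the landlord proposes): the tenant will accept anything ≥ 0, so the landlord offers 0 and keeps 100.
Round 3 (the tenant proposes): rejecting gives the landlord an expected 0.7 × 100 = 70; the tenant offers that and keeps 30.
Round 2 (the landlord proposes): rejecting gives the tenant an expected 0.7 × 30 = 21. The landlord offers 21 and keeps 100 − 21 = 79.
Round 1 (the tenant proposes): rejecting gives the landlord an expected 0.7 × 79 = 55.3. The tenant offers 55.3 and keeps 100 − 55.3 = 44.7.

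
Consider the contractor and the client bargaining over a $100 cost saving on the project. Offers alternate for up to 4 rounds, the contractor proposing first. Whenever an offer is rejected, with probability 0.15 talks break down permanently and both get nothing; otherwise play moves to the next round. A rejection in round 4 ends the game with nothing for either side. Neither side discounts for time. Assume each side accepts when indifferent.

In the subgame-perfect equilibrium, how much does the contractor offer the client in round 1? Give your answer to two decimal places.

74.16

By backward induction:
Round 4 (the client proposes): the contractor will accept anything ≥ 0, so the client offers 0 and keeps 100.
Round 3 (the contractor proposes): rejecting gives the client an expected 0.85 × 100 = 85. The contractor offers 85 and keeps 100 − 85 = 15.
Round 2 (the client proposes): rejecting gives the contractor an expected 0.85 × 15 = 12.75; the client offers that and keeps 87.25.
Round 1 (the contractor proposes): rejecting gives the client an expected 0.85 × 87.25 = 74.1625, so the contractor offers 74.1625, keeping 25.8375.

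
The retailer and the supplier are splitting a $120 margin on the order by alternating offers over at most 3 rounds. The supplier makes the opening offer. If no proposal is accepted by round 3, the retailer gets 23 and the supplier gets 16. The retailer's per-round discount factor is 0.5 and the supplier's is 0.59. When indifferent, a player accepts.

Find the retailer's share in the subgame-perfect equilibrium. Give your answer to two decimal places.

31.39

Round 3 (the supplier proposes): the retailer gets 23 if talks fail, so the supplier offers 23 and keeps 97.
Round 2 (the retailer proposes): the supplier can get 97 next round, worth 0.59 × 97 = 57.23 now, so the retailer offers 57.23, keeping 62.77.
Round 1 (the supplier proposes): the retailer can get 62.77 next round, worth 0.5 × 62.77 = 31.385 now, so the supplier offers 31.385, keeping 88.615.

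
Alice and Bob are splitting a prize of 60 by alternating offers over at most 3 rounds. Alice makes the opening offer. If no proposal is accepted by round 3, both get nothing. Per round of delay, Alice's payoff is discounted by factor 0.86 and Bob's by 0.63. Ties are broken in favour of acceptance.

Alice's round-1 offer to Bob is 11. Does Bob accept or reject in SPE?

Round 3 (Alice proposes): Bob will accept anything ≥ 0, so Alice offers 0 and keeps 60.
Round 2 (Bob proposes): Alice can get 60 next round, worth 0.86 × 60 = 51.6 now. Bob offers 51.6 and keeps 60 − 51.6 = 8.4.
So by rejecting in round 1, Bob gets 8.4 next round, worth 0.63 × 8.4 = 5.292 now.
Offer 11 ≥ 5.292, so Bob accepts.

Accept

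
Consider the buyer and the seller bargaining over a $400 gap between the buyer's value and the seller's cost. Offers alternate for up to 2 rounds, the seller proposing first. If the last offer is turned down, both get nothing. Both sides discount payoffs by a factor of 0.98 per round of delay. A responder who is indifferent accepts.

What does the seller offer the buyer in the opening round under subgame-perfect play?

392

Round 2 (the buyer proposes): rejection yields 0 for the seller; the buyer offers 0 and keeps 400.
Round 1 (the seller proposes): the buyer can get 400 next round, worth 0.98 × 400 = 392 now, so the seller offers 392, keeping 8.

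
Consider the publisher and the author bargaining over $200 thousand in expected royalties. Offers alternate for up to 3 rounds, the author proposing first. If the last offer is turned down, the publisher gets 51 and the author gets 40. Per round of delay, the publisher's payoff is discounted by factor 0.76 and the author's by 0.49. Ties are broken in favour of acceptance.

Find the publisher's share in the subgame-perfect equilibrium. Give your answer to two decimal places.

Round 3 (the author proposes): the publisher gets 51 if talks fail, so the author offers 51 and keeps 149.
Round 2 (the publisher proposes): the author can get 149 next round, worth 0.49 × 149 = 73.01 now. The publisher offers 73.01 and keeps 200 − 73.01 = 126.99.
Round 1 (the author proposes): the publisher can get 126.99 next round, worth 0.76 × 126.99 = 96.5124 now; the author offers that and keeps 103.4876.

96.51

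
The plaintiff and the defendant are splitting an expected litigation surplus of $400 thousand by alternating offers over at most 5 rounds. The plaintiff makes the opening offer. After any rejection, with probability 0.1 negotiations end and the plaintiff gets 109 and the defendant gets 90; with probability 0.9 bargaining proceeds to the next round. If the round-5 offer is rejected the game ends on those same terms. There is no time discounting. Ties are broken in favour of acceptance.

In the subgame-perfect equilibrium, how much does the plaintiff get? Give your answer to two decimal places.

277.26

Round 5 (the plaintiff proposes): the defendant gets 90 if talks fail, so the plaintiff offers 90 and keeps 310.
Round 4 (the defendant proposes): rejecting gives the plaintiff an expected 0.9 × 310 + 0.1 × 109 = 289.9. The defendant offers 289.9 and keeps 400 − 289.9 = 110.1.
Round 3 (the plaintiff proposes): rejecting gives the defendant an expected 0.9 × 110.1 + 0.1 × 90 = 108.09. The plaintiff offers 108.09 and keeps 400 − 108.09 = 291.91.
Round 2 (the defendant proposes): rejecting gives the plaintiff an expected 0.9 × 291.91 + 0.1 × 109 = 273.619. The defendant offers 273.619 and keeps 400 − 273.619 = 126.381.
Round 1 (the plaintiff proposes): rejecting gives the defendant an expected 0.9 × 126.381 + 0.1 × 90 = 122.7429. The plaintiff offers 122.7429 and keeps 400 − 122.7429 = 277.2571.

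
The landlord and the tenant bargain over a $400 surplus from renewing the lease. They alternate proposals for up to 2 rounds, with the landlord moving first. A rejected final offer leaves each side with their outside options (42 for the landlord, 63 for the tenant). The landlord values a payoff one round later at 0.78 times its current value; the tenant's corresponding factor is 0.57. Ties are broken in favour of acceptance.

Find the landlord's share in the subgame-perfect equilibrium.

195.94

Round 2 (the tenant proposes): the landlord gets 42 if talks fail, so the tenant offers 42 and keeps 358.
Round 1 (the landlord proposes): the tenant can get 358 next round, worth 0.57 × 358 = 204.06 now. The landlord offers 204.06 and keeps 400 − 204.06 = 195.94.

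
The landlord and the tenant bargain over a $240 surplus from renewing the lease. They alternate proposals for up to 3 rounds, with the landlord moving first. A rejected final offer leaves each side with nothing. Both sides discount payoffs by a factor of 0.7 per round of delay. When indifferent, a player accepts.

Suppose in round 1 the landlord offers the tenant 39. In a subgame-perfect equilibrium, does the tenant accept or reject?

Reject

Work out the tenant's continuation value if the offer is rejected.
Round 3 (the landlord proposes): the tenant will accept anything ≥ 0, so the landlord offers 0 and keeps 240.
Round 2 (the tenant proposes): the landlord can get 240 next round, worth 0.7 × 240 = 168 now, so the tenant offers 168, keeping 72.
So by rejecting in round 1, the tenant gets 72 next round, worth 0.7 × 72 = 50.4 now.
Offer 39 < 50.4, so the tenant rejects.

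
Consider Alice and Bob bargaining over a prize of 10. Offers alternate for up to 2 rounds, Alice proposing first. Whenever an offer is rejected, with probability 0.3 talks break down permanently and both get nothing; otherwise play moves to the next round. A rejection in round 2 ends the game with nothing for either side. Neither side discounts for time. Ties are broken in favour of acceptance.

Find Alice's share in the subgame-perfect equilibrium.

3

Round 2 (Bob proposes): Alice will accept anything ≥ 0, so Bob offers 0 and keeps 10.
Round 1 (Alice proposes): rejecting gives Bob an expected 0.7 × 10 = 7, so Alice offers 7, keeping 3.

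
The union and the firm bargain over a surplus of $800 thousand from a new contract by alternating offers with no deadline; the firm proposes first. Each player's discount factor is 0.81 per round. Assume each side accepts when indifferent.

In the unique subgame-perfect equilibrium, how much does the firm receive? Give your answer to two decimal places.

441.99

In a stationary SPE each proposer offers the other exactly their discounted continuation value.
If the firm keeps x when proposing and the union keeps y when proposing, then x = 800 − 0.81y and y = 800 − 0.81x.
Solving: x = 800(1 − 0.81) / (1 − 0.81·0.81) = 152 / 0.3439 ≈ 441.9890.
The union gets 800 − 441.9890 ≈ 358.0110.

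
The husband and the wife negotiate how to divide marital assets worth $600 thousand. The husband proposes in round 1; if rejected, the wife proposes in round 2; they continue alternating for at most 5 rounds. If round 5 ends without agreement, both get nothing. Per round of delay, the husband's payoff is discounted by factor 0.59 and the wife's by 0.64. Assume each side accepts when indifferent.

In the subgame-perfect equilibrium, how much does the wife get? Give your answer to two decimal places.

Round 5 (the husband proposes): the wife will accept anything ≥ 0, so the husband offers 0 and keeps 600.
Round 4 (the wife proposes): the husband can get 600 next round, worth 0.59 × 600 = 354 now; the wife offers that and keeps 246.
Round 3 (the husband proposes): the wife can get 246 next round, worth 0.64 × 246 = 157.44 now, so the husband offers 157.44, keeping 442.56.
Round 2 (the wife proposes): the husband can get 442.56 next round, worth 0.59 × 442.56 = 261.1104 now, so the wife offers 261.1104, keeping 338.8896.
Round 1 (the husband proposes): the wife can get 338.8896 next round, worth 0.64 × 338.8896 = 216.889344 now; the husband offers that and keeps 383.110656.

216.89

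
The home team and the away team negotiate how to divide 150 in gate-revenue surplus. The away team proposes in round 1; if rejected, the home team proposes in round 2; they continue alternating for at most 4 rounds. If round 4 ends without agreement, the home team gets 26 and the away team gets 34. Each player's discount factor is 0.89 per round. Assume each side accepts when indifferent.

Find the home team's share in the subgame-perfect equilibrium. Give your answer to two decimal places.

96.46

Round 4 (the home team proposes): the away team gets 34 if talks fail, so the home team offers 34 and keeps 116.
Round 3 (the away team proposes): the home team can get 116 next round, worth 0.89 × 116 = 103.24 now; the away team offers that and keeps 46.76.
Round 2 (the home team proposes): the away team can get 46.76 next round, worth 0.89 × 46.76 = 41.6164 now; the home team offers that and keeps 108.3836.
Round 1 (the away team proposes): the home team can get 108.3836 next round, worth 0.89 × 108.3836 = 96.461404 now, so the away team offers 96.461404, keeping 53.538596.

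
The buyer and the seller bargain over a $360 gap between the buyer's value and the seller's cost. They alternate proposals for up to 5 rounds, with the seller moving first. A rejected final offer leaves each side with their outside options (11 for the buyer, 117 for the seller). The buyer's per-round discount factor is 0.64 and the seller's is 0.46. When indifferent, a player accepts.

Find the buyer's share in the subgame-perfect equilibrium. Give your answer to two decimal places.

Round 5 (the seller proposes): the buyer gets 11 if talks fail, so the seller offers 11 and keeps 349.
Round 4 (the buyer proposes): the seller can get 349 next round, worth 0.46 × 349 = 160.54 now, so the buyer offers 160.54, keeping 199.46.
Round 3 (the seller proposes): the buyer can get 199.46 next round, worth 0.64 × 199.46 = 127.6544 now, so the seller offers 127.6544, keeping 232.3456.
Round 2 (the buyer proposes): the seller can get 232.3456 next round, worth 0.46 × 232.3456 = 106.878976 now. The buyer offers 106.878976 and keeps 360 − 106.878976 = 253.121024.
Round 1 (the seller proposes): the buyer can get 253.121024 next round, worth 0.64 × 253.121024 = 161.99745536 now. The seller offers 161.99745536 and keeps 360 − 161.99745536 = 198.00254464.

162.00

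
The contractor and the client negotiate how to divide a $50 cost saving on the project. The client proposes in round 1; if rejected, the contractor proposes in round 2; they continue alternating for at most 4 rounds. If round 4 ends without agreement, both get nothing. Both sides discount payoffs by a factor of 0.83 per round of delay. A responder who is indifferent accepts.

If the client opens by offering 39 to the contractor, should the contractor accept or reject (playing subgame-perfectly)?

Accept

Work out the contractor's continuation value if the offer is rejected.
Round 4 (the contractor proposes): the client will accept anything ≥ 0, so the contractor offers 0 and keeps 50.
Round 3 (the client proposes): the contractor can get 50 next round, worth 0.83 × 50 = 41.5 now. The client offers 41.5 and keeps 50 − 41.5 = 8.5.
Round 2 (the contractor proposes): the client can get 8.5 next round, worth 0.83 × 8.5 = 7.055 now, so the contractor offers 7.055, keeping 42.945.
So by rejecting in round 1, the contractor gets 42.945 next round, worth 0.83 × 42.945 = 35.64435 now.
Offer 39 ≥ 35.64435, so the contractor accepts.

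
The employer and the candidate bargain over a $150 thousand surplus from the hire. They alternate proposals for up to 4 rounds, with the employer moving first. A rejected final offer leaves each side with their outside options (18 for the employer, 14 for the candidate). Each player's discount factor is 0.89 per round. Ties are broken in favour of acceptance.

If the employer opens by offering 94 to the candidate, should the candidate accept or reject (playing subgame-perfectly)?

Work out the candidate's continuation value if the offer is rejected.
Round 4 (the candidate proposes): the employer gets 18 if talks fail, so the candidate offers 18 and keeps 132.
Round 3 (the employer proposes): the candidate can get 132 next round, worth 0.89 × 132 = 117.48 now. The employer offers 117.48 and keeps 150 − 117.48 = 32.52.
Round 2 (the candidate proposes): the employer can get 32.52 next round, worth 0.89 × 32.52 = 28.9428 now; the candidate offers that and keeps 121.0572.
So by rejecting in round 1, the candidate gets 121.0572 next round, worth 0.89 × 121.0572 = 107.740908 now.
Offer 94 < 107.740908, so the candidate rejects.

Reject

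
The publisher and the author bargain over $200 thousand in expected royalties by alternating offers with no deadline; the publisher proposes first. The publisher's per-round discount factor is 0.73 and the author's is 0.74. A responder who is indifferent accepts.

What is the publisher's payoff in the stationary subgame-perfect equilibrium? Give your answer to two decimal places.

113.09

When the publisher proposes, the author accepts any offer worth at least 0.74 times what the author would get by proposing next round; and vice versa.
This gives x = 200 − 0.74y and y = 200 − 0.73x, where x and y are each side's share when it proposes.
Hence (1 − 0.74·0.73)x = 200(1 − 0.74), i.e. 0.4598·x = 52.
x ≈ 113.0926; the author's share is 200 − x ≈ 86.9074.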